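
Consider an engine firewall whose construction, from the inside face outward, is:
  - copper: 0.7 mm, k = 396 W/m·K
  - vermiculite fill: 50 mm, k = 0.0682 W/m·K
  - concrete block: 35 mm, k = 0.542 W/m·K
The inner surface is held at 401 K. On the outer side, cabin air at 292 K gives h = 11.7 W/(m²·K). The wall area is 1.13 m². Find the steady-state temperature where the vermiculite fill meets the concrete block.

T ≈ 311 K

Model the wall as resistances in series:
R_copper = L/(kA) = 0.0007/(396×1.13) = 1.564×10^-6 K/W
R_vermiculite fill = L/(kA) = 0.05/(0.0682×1.13) = 0.6488 K/W
R_concrete block = L/(kA) = 0.035/(0.542×1.13) = 0.05715 K/W
R_outer film = 1/(h_o·A) = 1/(11.7×1.13) = 0.07564 K/W
R_total = 0.7816 K/W;  Q = ΔT/R_total = 109/0.7816 = 139.5 W
T_interface = T_inner − Q·ΣR(inner→interface) = 401 − 139×0.6488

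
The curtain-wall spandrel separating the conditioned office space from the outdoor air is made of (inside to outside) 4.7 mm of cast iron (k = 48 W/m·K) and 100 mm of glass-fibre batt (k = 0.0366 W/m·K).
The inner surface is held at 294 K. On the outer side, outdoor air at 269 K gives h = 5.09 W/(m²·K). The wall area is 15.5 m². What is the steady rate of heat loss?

Q ≈ 132 W

Thermal resistances in series:
R_cast iron = L/(kA) = 0.0047/(48×15.5) = 6.317×10^-6 K/W
R_glass-fibre batt = L/(kA) = 0.1/(0.0366×15.5) = 0.1763 K/W
R_outer film = 1/(h_o·A) = 1/(5.09×15.5) = 0.01268 K/W
R_total = 0.189 K/W
Q = ΔT / R_total = 25 / 0.189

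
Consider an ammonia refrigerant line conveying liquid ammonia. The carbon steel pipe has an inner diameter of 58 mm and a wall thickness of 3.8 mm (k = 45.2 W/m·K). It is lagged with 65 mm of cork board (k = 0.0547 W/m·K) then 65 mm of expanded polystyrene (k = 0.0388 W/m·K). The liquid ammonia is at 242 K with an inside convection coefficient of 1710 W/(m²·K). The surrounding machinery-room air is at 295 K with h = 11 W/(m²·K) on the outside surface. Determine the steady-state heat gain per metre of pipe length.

Treating each annulus and film as a series resistance:
R_inner film = 1/(h_i·2πr₁L) = 1/(1710×2π×0.029×1) = 0.003209 K/W
R_carbon steel pipe wall = ln(32.8/29)/(2π×45.2×1) = 4.336×10^-4 K/W
R_cork board = ln(97.8/32.8)/(2π×0.0547×1) = 3.179 K/W
R_expanded polystyrene = ln(162.8/97.8)/(2π×0.0388×1) = 2.09 K/W
R_outer film = 1/(h_o·2πr_oL) = 1/(11×2π×0.1628×1) = 0.08887 K/W
R_total = 5.362 K/W
Q = ΔT/R_total = 53/5.362

q′ ≈ 9.89 W/m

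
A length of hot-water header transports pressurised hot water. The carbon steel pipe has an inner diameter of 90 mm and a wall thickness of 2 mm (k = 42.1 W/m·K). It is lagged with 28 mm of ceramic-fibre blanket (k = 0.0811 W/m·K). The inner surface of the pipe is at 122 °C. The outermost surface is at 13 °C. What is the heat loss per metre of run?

q′ ≈ 119 W/m

For a radial system each layer contributes R = ln(r_out/r_in)/(2πkL); films add R = 1/(hA).
R_carbon steel pipe wall = ln(47/45)/(2π×42.1×1) = 1.644×10^-4 K/W
R_ceramic-fibre blanket = ln(75/47)/(2π×0.0811×1) = 0.9171 K/W
R_total = 0.9173 K/W
Q = ΔT/R_total = 109/0.9173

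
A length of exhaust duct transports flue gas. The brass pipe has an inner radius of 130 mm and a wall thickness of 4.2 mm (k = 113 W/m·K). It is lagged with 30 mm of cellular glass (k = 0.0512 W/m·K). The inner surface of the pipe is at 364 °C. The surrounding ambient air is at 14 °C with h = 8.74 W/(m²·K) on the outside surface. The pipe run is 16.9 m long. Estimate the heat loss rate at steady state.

Q ≈ 8010 W

Treating each annulus and film as a series resistance:
R_brass pipe wall = ln(134.2/130)/(2π×113×16.9) = 2.65×10^-6 K/W
R_cellular glass = ln(164.2/134.2)/(2π×0.0512×16.9) = 0.03711 K/W
R_outer film = 1/(h_o·2πr_oL) = 1/(8.74×2π×0.1642×16.9) = 0.006562 K/W
R_total = 0.04367 K/W
Q = ΔT/R_total = 350/0.04367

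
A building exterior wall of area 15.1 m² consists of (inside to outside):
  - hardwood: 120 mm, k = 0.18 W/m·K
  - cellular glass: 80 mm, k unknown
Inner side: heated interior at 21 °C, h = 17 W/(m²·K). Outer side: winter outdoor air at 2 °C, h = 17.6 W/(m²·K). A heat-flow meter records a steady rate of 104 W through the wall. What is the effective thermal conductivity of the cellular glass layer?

k ≈ 0.0405 W/(m·K)

Series thermal resistances:
R_inner film = 1/(h_i·A) = 1/(17×15.1) = 0.003896 K/W
R_hardwood = L/(kA) = 0.12/(0.18×15.1) = 0.04415 K/W
R_outer film = 1/(h_o·A) = 1/(17.6×15.1) = 0.003763 K/W
Sum of known resistances R_other = 0.05181 K/W
Total R = ΔT/Q = 19/104 = 0.1827 K/W
R_cellular glass = R_total − R_other = 0.1309 K/W
k = L/(R·A) = 0.08/(0.1309×15.1)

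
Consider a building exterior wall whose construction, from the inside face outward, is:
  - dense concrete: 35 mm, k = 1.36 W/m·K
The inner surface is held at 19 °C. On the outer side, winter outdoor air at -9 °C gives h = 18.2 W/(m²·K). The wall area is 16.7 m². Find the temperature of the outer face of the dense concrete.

Model the wall as resistances in series:
R_dense concrete = L/(kA) = 0.035/(1.36×16.7) = 0.001541 K/W
R_outer film = 1/(h_o·A) = 1/(18.2×16.7) = 0.00329 K/W
R_total = 0.004831 K/W;  Q = ΔT/R_total = 28/0.004831 = 5796 W
T_interface = T_inner − Q·ΣR(inner→interface) = 19 − 5800×0.001541

T ≈ 10.1 °C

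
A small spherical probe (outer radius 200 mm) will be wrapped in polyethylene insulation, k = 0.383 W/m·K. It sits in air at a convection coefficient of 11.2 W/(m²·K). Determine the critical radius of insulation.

r_cr ≈ 68.4 mm

For a sphere r_cr = 2k/h = 2×0.383/11.2
r_cr = 68.4 mm; since the bare radius (200 mm) is above r_cr, any added insulation will reduce heat loss.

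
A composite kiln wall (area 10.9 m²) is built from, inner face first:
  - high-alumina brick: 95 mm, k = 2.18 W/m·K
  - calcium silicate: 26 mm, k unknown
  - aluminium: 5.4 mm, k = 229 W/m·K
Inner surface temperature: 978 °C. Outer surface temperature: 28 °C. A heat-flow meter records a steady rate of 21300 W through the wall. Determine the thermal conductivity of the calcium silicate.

Series thermal resistances:
R_high-alumina brick = L/(kA) = 0.095/(2.18×10.9) = 0.003998 K/W
R_aluminium = L/(kA) = 0.0054/(229×10.9) = 2.163×10^-6 K/W
Sum of known resistances R_other = 0.004 K/W
Total R = ΔT/Q = 950/21300 = 0.0446 K/W
R_calcium silicate = R_total − R_other = 0.0406 K/W
k = L/(R·A) = 0.026/(0.0406×10.9)

k ≈ 0.0588 W/(m·K)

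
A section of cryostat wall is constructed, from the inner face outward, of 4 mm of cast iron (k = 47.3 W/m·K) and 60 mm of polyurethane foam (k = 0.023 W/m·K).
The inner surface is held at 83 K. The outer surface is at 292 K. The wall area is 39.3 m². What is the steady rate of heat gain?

Treating each layer as a thermal resistance in series:
R_cast iron = L/(kA) = 0.004/(47.3×39.3) = 2.152×10^-6 K/W
R_polyurethane foam = L/(kA) = 0.06/(0.023×39.3) = 0.06638 K/W
R_total = 0.06638 K/W
Q = ΔT / R_total = 209 / 0.06638

Q ≈ 3150 W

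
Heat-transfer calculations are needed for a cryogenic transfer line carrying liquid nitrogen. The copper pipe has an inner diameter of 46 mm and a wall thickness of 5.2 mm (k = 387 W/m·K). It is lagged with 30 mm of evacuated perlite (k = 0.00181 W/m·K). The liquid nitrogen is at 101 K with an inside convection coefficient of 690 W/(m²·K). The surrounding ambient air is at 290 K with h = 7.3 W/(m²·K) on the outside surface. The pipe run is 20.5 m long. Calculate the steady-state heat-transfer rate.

For a radial system each layer contributes R = ln(r_out/r_in)/(2πkL); films add R = 1/(hA).
R_inner film = 1/(h_i·2πr₁L) = 1/(690×2π×0.023×20.5) = 4.892×10^-4 K/W
R_copper pipe wall = ln(28.2/23)/(2π×387×20.5) = 4.089×10^-6 K/W
R_evacuated perlite = ln(58.2/28.2)/(2π×0.00181×20.5) = 3.108 K/W
R_outer film = 1/(h_o·2πr_oL) = 1/(7.3×2π×0.0582×20.5) = 0.01827 K/W
R_total = 3.127 K/W
Q = ΔT/R_total = 189/3.127

Q ≈ 60.4 W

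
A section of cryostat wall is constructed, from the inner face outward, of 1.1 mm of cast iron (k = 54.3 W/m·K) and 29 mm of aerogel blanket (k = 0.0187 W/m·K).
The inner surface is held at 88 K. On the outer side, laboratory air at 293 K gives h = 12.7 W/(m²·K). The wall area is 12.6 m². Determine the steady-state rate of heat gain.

Q ≈ 1590 W

Series thermal resistances:
R_cast iron = L/(kA) = 0.0011/(54.3×12.6) = 1.608×10^-6 K/W
R_aerogel blanket = L/(kA) = 0.029/(0.0187×12.6) = 0.1231 K/W
R_outer film = 1/(h_o·A) = 1/(12.7×12.6) = 0.006249 K/W
R_total = 0.1293 K/W
Q = ΔT / R_total = 205 / 0.1293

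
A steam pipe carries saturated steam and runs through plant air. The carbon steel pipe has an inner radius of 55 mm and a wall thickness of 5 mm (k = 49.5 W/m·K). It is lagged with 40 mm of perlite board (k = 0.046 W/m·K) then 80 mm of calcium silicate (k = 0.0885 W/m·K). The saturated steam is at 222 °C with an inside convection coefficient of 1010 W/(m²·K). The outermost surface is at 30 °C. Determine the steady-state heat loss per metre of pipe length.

Radial resistances (cylindrical: R_cond = ln(r_o/r_i)/(2πkL), R_conv = 1/(h·2πrL)):
R_inner film = 1/(h_i·2πr₁L) = 1/(1010×2π×0.055×1) = 0.002865 K/W
R_carbon steel pipe wall = ln(60/55)/(2π×49.5×1) = 2.798×10^-4 K/W
R_perlite board = ln(100/60)/(2π×0.046×1) = 1.767 K/W
R_calcium silicate = ln(180/100)/(2π×0.0885×1) = 1.057 K/W
R_total = 2.828 K/W
Q = ΔT/R_total = 192/2.828

q′ ≈ 67.9 W/m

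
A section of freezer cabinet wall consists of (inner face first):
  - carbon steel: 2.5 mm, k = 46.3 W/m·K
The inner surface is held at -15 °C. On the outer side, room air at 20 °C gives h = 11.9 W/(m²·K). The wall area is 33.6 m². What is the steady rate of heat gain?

Q ≈ 14000 W

Using the resistance-network approach (series):
R_carbon steel = L/(kA) = 0.0025/(46.3×33.6) = 1.607×10^-6 K/W
R_outer film = 1/(h_o·A) = 1/(11.9×33.6) = 0.002501 K/W
R_total = 0.002503 K/W
Q = ΔT / R_total = 35 / 0.002503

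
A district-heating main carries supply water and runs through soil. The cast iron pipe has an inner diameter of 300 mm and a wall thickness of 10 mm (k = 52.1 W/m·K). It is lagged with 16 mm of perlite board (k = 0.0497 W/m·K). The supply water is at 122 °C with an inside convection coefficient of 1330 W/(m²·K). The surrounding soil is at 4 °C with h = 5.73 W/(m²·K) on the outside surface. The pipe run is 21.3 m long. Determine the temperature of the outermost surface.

T ≈ 44.1 °C

For a radial system each layer contributes R = ln(r_out/r_in)/(2πkL); films add R = 1/(hA).
R_inner film = 1/(h_i·2πr₁L) = 1/(1330×2π×0.15×21.3) = 3.745×10^-5 K/W
R_cast iron pipe wall = ln(160/150)/(2π×52.1×21.3) = 9.256×10^-6 K/W
R_perlite board = ln(176/160)/(2π×0.0497×21.3) = 0.01433 K/W
R_outer film = 1/(h_o·2πr_oL) = 1/(5.73×2π×0.176×21.3) = 0.007409 K/W
R_total = 0.02179 K/W
Q = ΔT/R_total = 118/0.02179
Q = 5420 W
T_interface = T_inner − Q·ΣR(inner→interface) = 122 − 5420×0.01438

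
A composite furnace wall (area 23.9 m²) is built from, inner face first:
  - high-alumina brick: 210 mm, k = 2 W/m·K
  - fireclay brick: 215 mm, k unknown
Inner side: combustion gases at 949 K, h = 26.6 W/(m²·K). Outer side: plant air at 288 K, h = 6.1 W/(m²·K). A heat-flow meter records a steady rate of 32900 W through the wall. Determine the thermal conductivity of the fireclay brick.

k ≈ 1.24 W/(m·K)

Series thermal resistances:
R_inner film = 1/(h_i·A) = 1/(26.6×23.9) = 0.001573 K/W
R_high-alumina brick = L/(kA) = 0.21/(2×23.9) = 0.004393 K/W
R_outer film = 1/(h_o·A) = 1/(6.1×23.9) = 0.006859 K/W
Sum of known resistances R_other = 0.01283 K/W
Total R = ΔT/Q = 661/32900 = 0.02009 K/W
R_fireclay brick = R_total − R_other = 0.007266 K/W
k = L/(R·A) = 0.215/(0.007266×23.9)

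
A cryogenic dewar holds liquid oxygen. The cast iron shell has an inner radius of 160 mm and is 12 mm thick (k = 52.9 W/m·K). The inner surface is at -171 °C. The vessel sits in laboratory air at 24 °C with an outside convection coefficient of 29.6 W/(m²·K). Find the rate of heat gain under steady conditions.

Radial (spherical) resistances in series:
R_cast iron shell = (1/0.16 − 1/0.172)/(4π×52.9) = 6.559×10^-4 K/W
R_outer film = 1/(h·4πr_o²) = 1/(29.6×4π×0.172²) = 0.09087 K/W
R_total = 0.09153 K/W
Q = ΔT/R_total = 195/0.09153

Q ≈ 2130 W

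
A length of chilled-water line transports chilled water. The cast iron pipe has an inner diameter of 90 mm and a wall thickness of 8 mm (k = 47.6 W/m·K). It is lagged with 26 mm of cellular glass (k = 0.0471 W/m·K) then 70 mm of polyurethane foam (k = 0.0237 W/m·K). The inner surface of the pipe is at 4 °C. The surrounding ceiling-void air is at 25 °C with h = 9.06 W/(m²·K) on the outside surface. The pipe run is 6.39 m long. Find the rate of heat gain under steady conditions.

For a radial system each layer contributes R = ln(r_out/r_in)/(2πkL); films add R = 1/(hA).
R_cast iron pipe wall = ln(53/45)/(2π×47.6×6.39) = 8.562×10^-5 K/W
R_cellular glass = ln(79/53)/(2π×0.0471×6.39) = 0.2111 K/W
R_polyurethane foam = ln(149/79)/(2π×0.0237×6.39) = 0.6668 K/W
R_outer film = 1/(h_o·2πr_oL) = 1/(9.06×2π×0.149×6.39) = 0.01845 K/W
R_total = 0.8964 K/W
Q = ΔT/R_total = 21/0.8964

Q ≈ 23.4 W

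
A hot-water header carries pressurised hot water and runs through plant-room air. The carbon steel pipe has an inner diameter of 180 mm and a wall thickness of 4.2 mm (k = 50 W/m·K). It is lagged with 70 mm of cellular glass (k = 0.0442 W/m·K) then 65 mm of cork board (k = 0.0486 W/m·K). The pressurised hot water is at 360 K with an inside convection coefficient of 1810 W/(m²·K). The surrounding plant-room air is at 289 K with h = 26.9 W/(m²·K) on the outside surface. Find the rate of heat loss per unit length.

Radial resistances (cylindrical: R_cond = ln(r_o/r_i)/(2πkL), R_conv = 1/(h·2πrL)):
R_inner film = 1/(h_i·2πr₁L) = 1/(1810×2π×0.09×1) = 9.77×10^-4 K/W
R_carbon steel pipe wall = ln(94.2/90)/(2π×50×1) = 1.452×10^-4 K/W
R_cellular glass = ln(164.2/94.2)/(2π×0.0442×1) = 2.001 K/W
R_cork board = ln(229.2/164.2)/(2π×0.0486×1) = 1.092 K/W
R_outer film = 1/(h_o·2πr_oL) = 1/(26.9×2π×0.2292×1) = 0.02581 K/W
R_total = 3.12 K/W
Q = ΔT/R_total = 71/3.12

q′ ≈ 22.8 W/m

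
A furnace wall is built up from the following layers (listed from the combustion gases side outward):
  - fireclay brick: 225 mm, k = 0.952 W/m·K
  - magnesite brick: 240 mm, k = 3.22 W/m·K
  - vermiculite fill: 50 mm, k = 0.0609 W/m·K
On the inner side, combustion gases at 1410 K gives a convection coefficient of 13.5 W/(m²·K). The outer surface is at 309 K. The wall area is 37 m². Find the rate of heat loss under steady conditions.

Q ≈ 33800 W

Treating each layer as a thermal resistance in series:
R_inner film = 1/(h_i·A) = 1/(13.5×37) = 0.002002 K/W
R_fireclay brick = L/(kA) = 0.225/(0.952×37) = 0.006388 K/W
R_magnesite brick = L/(kA) = 0.24/(3.22×37) = 0.002014 K/W
R_vermiculite fill = L/(kA) = 0.05/(0.0609×37) = 0.02219 K/W
R_total = 0.03259 K/W
Q = ΔT / R_total = 1101 / 0.03259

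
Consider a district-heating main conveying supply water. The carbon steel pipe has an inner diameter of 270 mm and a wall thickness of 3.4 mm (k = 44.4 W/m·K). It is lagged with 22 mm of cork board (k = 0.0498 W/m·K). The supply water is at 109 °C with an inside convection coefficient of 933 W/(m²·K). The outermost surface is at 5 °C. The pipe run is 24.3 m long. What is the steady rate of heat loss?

Q ≈ 5340 W

Radial resistances (cylindrical: R_cond = ln(r_o/r_i)/(2πkL), R_conv = 1/(h·2πrL)):
R_inner film = 1/(h_i·2πr₁L) = 1/(933×2π×0.135×24.3) = 5.2×10^-5 K/W
R_carbon steel pipe wall = ln(138.4/135)/(2π×44.4×24.3) = 3.669×10^-6 K/W
R_cork board = ln(160.4/138.4)/(2π×0.0498×24.3) = 0.0194 K/W
R_total = 0.01946 K/W
Q = ΔT/R_total = 104/0.01946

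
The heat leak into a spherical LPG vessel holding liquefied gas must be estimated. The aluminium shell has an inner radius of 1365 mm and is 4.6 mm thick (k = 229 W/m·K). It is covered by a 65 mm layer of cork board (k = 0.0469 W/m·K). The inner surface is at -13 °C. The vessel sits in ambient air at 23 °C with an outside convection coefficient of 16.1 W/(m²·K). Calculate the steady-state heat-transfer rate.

Each spherical layer contributes R = (1/r_i − 1/r_o)/(4πk):
R_aluminium shell = (1/1.365 − 1/1.3696)/(4π×229) = 8.55×10^-7 K/W
R_cork board = (1/1.3696 − 1/1.4346)/(4π×0.0469) = 0.05613 K/W
R_outer film = 1/(h·4πr_o²) = 1/(16.1×4π×1.4346²) = 0.002402 K/W
R_total = 0.05853 K/W
Q = ΔT/R_total = 36/0.05853

Q ≈ 615 W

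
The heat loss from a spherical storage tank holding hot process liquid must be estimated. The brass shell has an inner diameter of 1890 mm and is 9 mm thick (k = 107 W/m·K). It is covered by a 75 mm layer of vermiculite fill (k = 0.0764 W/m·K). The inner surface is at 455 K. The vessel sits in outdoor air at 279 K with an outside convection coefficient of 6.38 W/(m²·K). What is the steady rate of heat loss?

Each spherical layer contributes R = (1/r_i − 1/r_o)/(4πk):
R_brass shell = (1/0.945 − 1/0.954)/(4π×107) = 7.425×10^-6 K/W
R_vermiculite fill = (1/0.954 − 1/1.029)/(4π×0.0764) = 0.07958 K/W
R_outer film = 1/(h·4πr_o²) = 1/(6.38×4π×1.029²) = 0.01178 K/W
R_total = 0.09137 K/W
Q = ΔT/R_total = 176/0.09137

Q ≈ 1930 W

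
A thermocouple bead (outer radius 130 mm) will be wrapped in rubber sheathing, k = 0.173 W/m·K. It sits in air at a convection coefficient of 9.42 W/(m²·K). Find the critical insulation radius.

r_cr ≈ 36.7 mm

For a sphere r_cr = 2k/h = 2×0.173/9.42
r_cr = 36.7 mm; since the bare radius (130 mm) is above r_cr, any added insulation will reduce heat loss.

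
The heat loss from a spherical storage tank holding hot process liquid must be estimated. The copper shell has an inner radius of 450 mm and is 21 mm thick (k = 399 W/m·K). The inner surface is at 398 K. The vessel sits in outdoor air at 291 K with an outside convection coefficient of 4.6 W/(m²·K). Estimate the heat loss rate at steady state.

Each spherical layer contributes R = (1/r_i − 1/r_o)/(4πk):
R_copper shell = (1/0.45 − 1/0.471)/(4π×399) = 1.976×10^-5 K/W
R_outer film = 1/(h·4πr_o²) = 1/(4.6×4π×0.471²) = 0.07798 K/W
R_total = 0.078 K/W
Q = ΔT/R_total = 107/0.078

Q ≈ 1370 W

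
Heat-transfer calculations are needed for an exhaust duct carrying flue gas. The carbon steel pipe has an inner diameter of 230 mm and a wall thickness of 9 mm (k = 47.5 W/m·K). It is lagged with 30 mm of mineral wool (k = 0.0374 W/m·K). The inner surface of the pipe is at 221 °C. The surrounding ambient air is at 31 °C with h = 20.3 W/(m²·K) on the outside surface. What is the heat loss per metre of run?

For a radial system each layer contributes R = ln(r_out/r_in)/(2πkL); films add R = 1/(hA).
R_carbon steel pipe wall = ln(124/115)/(2π×47.5×1) = 2.525×10^-4 K/W
R_mineral wool = ln(154/124)/(2π×0.0374×1) = 0.922 K/W
R_outer film = 1/(h_o·2πr_oL) = 1/(20.3×2π×0.154×1) = 0.05091 K/W
R_total = 0.9732 K/W
Q = ΔT/R_total = 190/0.9732

q′ ≈ 195 W/m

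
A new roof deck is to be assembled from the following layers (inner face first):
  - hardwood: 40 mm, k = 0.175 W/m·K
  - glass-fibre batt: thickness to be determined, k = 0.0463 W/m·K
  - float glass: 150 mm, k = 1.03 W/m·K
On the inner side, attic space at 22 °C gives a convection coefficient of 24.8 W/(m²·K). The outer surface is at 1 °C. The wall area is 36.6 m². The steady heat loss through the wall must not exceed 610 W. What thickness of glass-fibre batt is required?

Series thermal resistances:
R_inner film = 1/(h_i·A) = 1/(24.8×36.6) = 0.001102 K/W
R_hardwood = L/(kA) = 0.04/(0.175×36.6) = 0.006245 K/W
R_float glass = L/(kA) = 0.15/(1.03×36.6) = 0.003979 K/W
Sum of the known resistances R_other = 0.01133 K/W
Required total resistance R_tot = ΔT/Q_allow = 21/610 = 0.03443 K/W
R_glass-fibre batt = R_tot − R_other = 0.0231 K/W
L = R·k·A = 0.0231×0.0463×36.6

L ≈ 39.1 mm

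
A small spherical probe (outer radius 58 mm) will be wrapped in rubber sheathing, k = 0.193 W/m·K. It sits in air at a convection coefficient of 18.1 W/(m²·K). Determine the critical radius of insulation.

r_cr ≈ 21.3 mm

For a sphere r_cr = 2k/h = 2×0.193/18.1
r_cr = 21.3 mm; since the bare radius (58 mm) is above r_cr, any added insulation will reduce heat loss.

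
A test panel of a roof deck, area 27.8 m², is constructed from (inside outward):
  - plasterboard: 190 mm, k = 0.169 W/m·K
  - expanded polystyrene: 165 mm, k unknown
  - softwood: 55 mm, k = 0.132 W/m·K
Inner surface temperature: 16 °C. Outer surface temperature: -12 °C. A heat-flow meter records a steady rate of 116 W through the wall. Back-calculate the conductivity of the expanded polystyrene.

Using the resistance-network approach (series):
R_plasterboard = L/(kA) = 0.19/(0.169×27.8) = 0.04044 K/W
R_softwood = L/(kA) = 0.055/(0.132×27.8) = 0.01499 K/W
Sum of known resistances R_other = 0.05543 K/W
Total R = ΔT/Q = 28/116 = 0.2414 K/W
R_expanded polystyrene = R_total − R_other = 0.186 K/W
k = L/(R·A) = 0.165/(0.186×27.8)

k ≈ 0.0319 W/(m·K)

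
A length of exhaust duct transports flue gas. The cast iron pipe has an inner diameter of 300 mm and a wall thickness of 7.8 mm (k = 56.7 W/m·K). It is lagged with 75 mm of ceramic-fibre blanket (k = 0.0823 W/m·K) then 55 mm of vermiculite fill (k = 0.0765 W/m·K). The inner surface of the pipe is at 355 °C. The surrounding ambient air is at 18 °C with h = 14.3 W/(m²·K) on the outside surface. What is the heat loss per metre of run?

Cylindrical conduction, so R = ln(r₂/r₁)/(2πkL) per layer, in series:
R_cast iron pipe wall = ln(157.8/150)/(2π×56.7×1) = 1.423×10^-4 K/W
R_ceramic-fibre blanket = ln(232.8/157.8)/(2π×0.0823×1) = 0.752 K/W
R_vermiculite fill = ln(287.8/232.8)/(2π×0.0765×1) = 0.4412 K/W
R_outer film = 1/(h_o·2πr_oL) = 1/(14.3×2π×0.2878×1) = 0.03867 K/W
R_total = 1.232 K/W
Q = ΔT/R_total = 337/1.232

q′ ≈ 274 W/m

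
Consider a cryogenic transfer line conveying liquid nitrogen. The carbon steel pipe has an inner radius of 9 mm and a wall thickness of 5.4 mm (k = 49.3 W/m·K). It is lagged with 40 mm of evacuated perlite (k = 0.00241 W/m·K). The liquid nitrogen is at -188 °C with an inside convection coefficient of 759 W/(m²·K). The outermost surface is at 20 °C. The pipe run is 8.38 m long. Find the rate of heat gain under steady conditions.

Radial resistances (cylindrical: R_cond = ln(r_o/r_i)/(2πkL), R_conv = 1/(h·2πrL)):
R_inner film = 1/(h_i·2πr₁L) = 1/(759×2π×0.009×8.38) = 0.00278 K/W
R_carbon steel pipe wall = ln(14.4/9)/(2π×49.3×8.38) = 1.811×10^-4 K/W
R_evacuated perlite = ln(54.4/14.4)/(2π×0.00241×8.38) = 10.47 K/W
R_total = 10.48 K/W
Q = ΔT/R_total = 208/10.48

Q ≈ 19.9 W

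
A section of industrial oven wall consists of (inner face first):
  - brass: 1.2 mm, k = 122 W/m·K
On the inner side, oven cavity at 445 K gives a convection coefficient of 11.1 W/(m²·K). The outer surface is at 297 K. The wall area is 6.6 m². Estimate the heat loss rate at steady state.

Model the wall as resistances in series:
R_inner film = 1/(h_i·A) = 1/(11.1×6.6) = 0.01365 K/W
R_brass = L/(kA) = 0.0012/(122×6.6) = 1.49×10^-6 K/W
R_total = 0.01365 K/W
Q = ΔT / R_total = 148 / 0.01365

Q ≈ 10800 W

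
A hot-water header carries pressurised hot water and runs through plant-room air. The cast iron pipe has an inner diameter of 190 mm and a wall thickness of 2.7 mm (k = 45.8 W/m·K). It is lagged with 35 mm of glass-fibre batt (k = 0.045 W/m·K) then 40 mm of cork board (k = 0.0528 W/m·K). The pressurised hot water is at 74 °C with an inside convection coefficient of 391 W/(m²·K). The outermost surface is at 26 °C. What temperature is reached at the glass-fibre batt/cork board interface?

For a radial system each layer contributes R = ln(r_out/r_in)/(2πkL); films add R = 1/(hA).
R_inner film = 1/(h_i·2πr₁L) = 1/(391×2π×0.095×1) = 0.004285 K/W
R_cast iron pipe wall = ln(97.7/95)/(2π×45.8×1) = 9.739×10^-5 K/W
R_glass-fibre batt = ln(132.7/97.7)/(2π×0.045×1) = 1.083 K/W
R_cork board = ln(172.7/132.7)/(2π×0.0528×1) = 0.7942 K/W
R_total = 1.881 K/W
Q = ΔT/R_total = 48/1.881
Q = 25.5 W/m
T_interface = T_inner − Q·ΣR(inner→interface) = 74 − 25.5×1.087

T ≈ 46.3 °C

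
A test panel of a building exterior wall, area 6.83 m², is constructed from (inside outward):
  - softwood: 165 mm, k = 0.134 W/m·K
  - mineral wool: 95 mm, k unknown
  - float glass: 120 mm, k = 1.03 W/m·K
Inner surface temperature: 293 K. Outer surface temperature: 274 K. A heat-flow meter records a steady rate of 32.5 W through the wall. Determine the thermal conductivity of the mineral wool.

Treating each layer as a thermal resistance in series:
R_softwood = L/(kA) = 0.165/(0.134×6.83) = 0.1803 K/W
R_float glass = L/(kA) = 0.12/(1.03×6.83) = 0.01706 K/W
Sum of known resistances R_other = 0.1973 K/W
Total R = ΔT/Q = 19/32.5 = 0.5846 K/W
R_mineral wool = R_total − R_other = 0.3873 K/W
k = L/(R·A) = 0.095/(0.3873×6.83)

k ≈ 0.0359 W/(m·K)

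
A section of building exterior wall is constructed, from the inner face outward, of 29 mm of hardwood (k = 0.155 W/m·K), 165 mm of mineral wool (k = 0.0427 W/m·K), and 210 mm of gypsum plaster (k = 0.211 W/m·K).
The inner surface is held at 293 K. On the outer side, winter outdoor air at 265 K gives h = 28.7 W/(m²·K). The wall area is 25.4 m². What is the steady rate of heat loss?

Q ≈ 140 W

Using the resistance-network approach (series):
R_hardwood = L/(kA) = 0.029/(0.155×25.4) = 0.007366 K/W
R_mineral wool = L/(kA) = 0.165/(0.0427×25.4) = 0.1521 K/W
R_gypsum plaster = L/(kA) = 0.21/(0.211×25.4) = 0.03918 K/W
R_outer film = 1/(h_o·A) = 1/(28.7×25.4) = 0.001372 K/W
R_total = 0.2001 K/W
Q = ΔT / R_total = 28 / 0.2001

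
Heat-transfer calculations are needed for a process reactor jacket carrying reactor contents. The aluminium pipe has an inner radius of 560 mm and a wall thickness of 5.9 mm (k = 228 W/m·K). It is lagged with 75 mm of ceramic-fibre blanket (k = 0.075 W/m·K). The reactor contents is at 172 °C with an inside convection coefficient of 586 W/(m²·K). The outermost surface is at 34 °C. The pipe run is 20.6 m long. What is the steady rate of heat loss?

Per-layer cylindrical resistances, series-summed:
R_inner film = 1/(h_i·2πr₁L) = 1/(586×2π×0.56×20.6) = 2.354×10^-5 K/W
R_aluminium pipe wall = ln(565.9/560)/(2π×228×20.6) = 3.551×10^-7 K/W
R_ceramic-fibre blanket = ln(640.9/565.9)/(2π×0.075×20.6) = 0.01282 K/W
R_total = 0.01284 K/W
Q = ΔT/R_total = 138/0.01284

Q ≈ 10700 W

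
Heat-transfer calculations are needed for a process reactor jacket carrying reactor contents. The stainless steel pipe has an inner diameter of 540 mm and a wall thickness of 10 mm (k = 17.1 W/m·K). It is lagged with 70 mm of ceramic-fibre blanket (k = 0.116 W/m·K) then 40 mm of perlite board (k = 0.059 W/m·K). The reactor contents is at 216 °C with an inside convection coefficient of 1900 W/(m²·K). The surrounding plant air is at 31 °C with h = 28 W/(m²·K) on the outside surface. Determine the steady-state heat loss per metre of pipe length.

Per-layer cylindrical resistances, series-summed:
R_inner film = 1/(h_i·2πr₁L) = 1/(1900×2π×0.27×1) = 3.102×10^-4 K/W
R_stainless steel pipe wall = ln(280/270)/(2π×17.1×1) = 3.385×10^-4 K/W
R_ceramic-fibre blanket = ln(350/280)/(2π×0.116×1) = 0.3062 K/W
R_perlite board = ln(390/350)/(2π×0.059×1) = 0.2919 K/W
R_outer film = 1/(h_o·2πr_oL) = 1/(28×2π×0.39×1) = 0.01457 K/W
R_total = 0.6133 K/W
Q = ΔT/R_total = 185/0.6133

q′ ≈ 302 W/m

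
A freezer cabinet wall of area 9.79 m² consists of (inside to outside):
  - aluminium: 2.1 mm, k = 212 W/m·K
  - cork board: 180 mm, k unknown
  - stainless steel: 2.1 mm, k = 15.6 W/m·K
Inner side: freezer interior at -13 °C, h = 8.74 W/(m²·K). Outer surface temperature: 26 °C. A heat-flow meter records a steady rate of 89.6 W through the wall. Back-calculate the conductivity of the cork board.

k ≈ 0.0434 W/(m·K)

Model the wall as resistances in series:
R_inner film = 1/(h_i·A) = 1/(8.74×9.79) = 0.01169 K/W
R_aluminium = L/(kA) = 0.0021/(212×9.79) = 1.012×10^-6 K/W
R_stainless steel = L/(kA) = 0.0021/(15.6×9.79) = 1.375×10^-5 K/W
Sum of known resistances R_other = 0.0117 K/W
Total R = ΔT/Q = 39/89.6 = 0.4353 K/W
R_cork board = R_total − R_other = 0.4236 K/W
k = L/(R·A) = 0.18/(0.4236×9.79)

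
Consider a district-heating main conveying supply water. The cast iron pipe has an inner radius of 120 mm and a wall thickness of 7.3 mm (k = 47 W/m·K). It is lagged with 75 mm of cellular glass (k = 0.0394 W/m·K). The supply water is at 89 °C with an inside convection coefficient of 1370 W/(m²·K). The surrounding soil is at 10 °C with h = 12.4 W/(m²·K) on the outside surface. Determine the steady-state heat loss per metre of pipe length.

For a radial system each layer contributes R = ln(r_out/r_in)/(2πkL); films add R = 1/(hA).
R_inner film = 1/(h_i·2πr₁L) = 1/(1370×2π×0.12×1) = 9.681×10^-4 K/W
R_cast iron pipe wall = ln(127.3/120)/(2π×47×1) = 2×10^-4 K/W
R_cellular glass = ln(202.3/127.3)/(2π×0.0394×1) = 1.871 K/W
R_outer film = 1/(h_o·2πr_oL) = 1/(12.4×2π×0.2023×1) = 0.06345 K/W
R_total = 1.936 K/W
Q = ΔT/R_total = 79/1.936

q′ ≈ 40.8 W/m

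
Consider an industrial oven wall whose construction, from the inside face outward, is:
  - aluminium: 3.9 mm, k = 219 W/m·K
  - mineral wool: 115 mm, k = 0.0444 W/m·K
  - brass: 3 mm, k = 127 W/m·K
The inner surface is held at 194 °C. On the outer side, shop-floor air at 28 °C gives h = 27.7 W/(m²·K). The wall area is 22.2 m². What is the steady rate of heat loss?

Q ≈ 1400 W

Series thermal resistances:
R_aluminium = L/(kA) = 0.0039/(219×22.2) = 8.022×10^-7 K/W
R_mineral wool = L/(kA) = 0.115/(0.0444×22.2) = 0.1167 K/W
R_brass = L/(kA) = 0.003/(127×22.2) = 1.064×10^-6 K/W
R_outer film = 1/(h_o·A) = 1/(27.7×22.2) = 0.001626 K/W
R_total = 0.1183 K/W
Q = ΔT / R_total = 166 / 0.1183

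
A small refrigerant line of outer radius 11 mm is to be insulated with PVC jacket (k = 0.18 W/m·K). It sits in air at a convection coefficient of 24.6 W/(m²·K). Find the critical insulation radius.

r_cr ≈ 7.32 mm

For a cylinder r_cr = k/h = 0.18/24.6
r_cr = 7.32 mm; since the bare radius (11 mm) is above r_cr, any added insulation will reduce heat loss.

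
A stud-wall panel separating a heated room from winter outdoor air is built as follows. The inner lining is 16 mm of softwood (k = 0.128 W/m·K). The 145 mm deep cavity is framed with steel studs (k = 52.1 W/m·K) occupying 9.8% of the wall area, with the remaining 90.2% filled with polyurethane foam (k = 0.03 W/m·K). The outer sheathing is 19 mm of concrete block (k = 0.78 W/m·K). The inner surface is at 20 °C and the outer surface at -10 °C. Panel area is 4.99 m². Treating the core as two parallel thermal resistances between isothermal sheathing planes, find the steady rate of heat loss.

Q ≈ 843 W

Sheathing layers in series; stud and cavity paths in parallel between them.
R_inner = 0.016/(0.128×4.99) = 0.02505 K/W
R_stud  = 0.145/(52.1×0.098×4.99) = 0.005691 K/W
R_cav   = 0.145/(0.03×0.902×4.99) = 1.074 K/W
1/R_core = 1/R_stud + 1/R_cav → R_core = 0.005661 K/W
R_outer = 0.019/(0.78×4.99) = 0.004882 K/W
R_total = 0.03559 K/W
Q = ΔT/R_total = 30/0.03559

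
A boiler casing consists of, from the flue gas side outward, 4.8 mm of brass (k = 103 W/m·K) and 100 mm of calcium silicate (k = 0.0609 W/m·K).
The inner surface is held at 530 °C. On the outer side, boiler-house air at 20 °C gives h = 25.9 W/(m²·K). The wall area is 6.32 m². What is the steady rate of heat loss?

Model the wall as resistances in series:
R_brass = L/(kA) = 0.0048/(103×6.32) = 7.374×10^-6 K/W
R_calcium silicate = L/(kA) = 0.1/(0.0609×6.32) = 0.2598 K/W
R_outer film = 1/(h_o·A) = 1/(25.9×6.32) = 0.006109 K/W
R_total = 0.2659 K/W
Q = ΔT / R_total = 510 / 0.2659

Q ≈ 1920 W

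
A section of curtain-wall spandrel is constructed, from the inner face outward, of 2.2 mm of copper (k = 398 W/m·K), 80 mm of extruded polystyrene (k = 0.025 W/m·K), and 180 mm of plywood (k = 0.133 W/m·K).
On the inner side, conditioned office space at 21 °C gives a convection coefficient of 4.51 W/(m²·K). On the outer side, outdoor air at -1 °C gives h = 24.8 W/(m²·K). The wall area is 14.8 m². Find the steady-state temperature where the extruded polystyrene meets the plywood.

T ≈ 5.37 °C

Thermal resistances in series:
R_inner film = 1/(h_i·A) = 1/(4.51×14.8) = 0.01498 K/W
R_copper = L/(kA) = 0.0022/(398×14.8) = 3.735×10^-7 K/W
R_extruded polystyrene = L/(kA) = 0.08/(0.025×14.8) = 0.2162 K/W
R_plywood = L/(kA) = 0.18/(0.133×14.8) = 0.09144 K/W
R_outer film = 1/(h_o·A) = 1/(24.8×14.8) = 0.002724 K/W
R_total = 0.3254 K/W;  Q = ΔT/R_total = 22/0.3254 = 67.62 W
T_interface = T_inner − Q·ΣR(inner→interface) = 21 − 67.6×0.2312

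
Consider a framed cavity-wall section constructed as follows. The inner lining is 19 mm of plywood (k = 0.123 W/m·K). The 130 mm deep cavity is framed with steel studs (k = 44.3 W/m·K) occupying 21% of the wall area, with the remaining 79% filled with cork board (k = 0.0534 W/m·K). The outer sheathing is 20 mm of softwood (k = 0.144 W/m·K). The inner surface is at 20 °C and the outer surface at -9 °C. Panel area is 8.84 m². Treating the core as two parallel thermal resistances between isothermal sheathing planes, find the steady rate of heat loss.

Sheathing layers in series; stud and cavity paths in parallel between them.
R_inner = 0.019/(0.123×8.84) = 0.01747 K/W
R_stud  = 0.13/(44.3×0.21×8.84) = 0.001581 K/W
R_cav   = 0.13/(0.0534×0.79×8.84) = 0.3486 K/W
1/R_core = 1/R_stud + 1/R_cav → R_core = 0.001574 K/W
R_outer = 0.02/(0.144×8.84) = 0.01571 K/W
R_total = 0.03476 K/W
Q = ΔT/R_total = 29/0.03476

Q ≈ 834 W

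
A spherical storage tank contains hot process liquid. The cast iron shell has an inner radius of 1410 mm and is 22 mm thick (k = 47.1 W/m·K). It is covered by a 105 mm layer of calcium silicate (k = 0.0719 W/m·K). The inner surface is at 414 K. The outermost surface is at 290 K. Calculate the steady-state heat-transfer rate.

Q ≈ 2350 W

Radial (spherical) resistances in series:
R_cast iron shell = (1/1.41 − 1/1.432)/(4π×47.1) = 1.841×10^-5 K/W
R_calcium silicate = (1/1.432 − 1/1.537)/(4π×0.0719) = 0.0528 K/W
R_total = 0.05282 K/W
Q = ΔT/R_total = 124/0.05282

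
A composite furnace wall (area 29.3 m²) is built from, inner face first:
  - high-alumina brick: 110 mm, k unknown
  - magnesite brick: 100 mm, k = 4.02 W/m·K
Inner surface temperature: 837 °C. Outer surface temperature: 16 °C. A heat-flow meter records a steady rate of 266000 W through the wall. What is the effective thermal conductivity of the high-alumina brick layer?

Model the wall as resistances in series:
R_magnesite brick = L/(kA) = 0.1/(4.02×29.3) = 8.49×10^-4 K/W
Sum of known resistances R_other = 8.49×10^-4 K/W
Total R = ΔT/Q = 821/266000 = 0.003086 K/W
R_high-alumina brick = R_total − R_other = 0.002237 K/W
k = L/(R·A) = 0.11/(0.002237×29.3)

k ≈ 1.68 W/(m·K)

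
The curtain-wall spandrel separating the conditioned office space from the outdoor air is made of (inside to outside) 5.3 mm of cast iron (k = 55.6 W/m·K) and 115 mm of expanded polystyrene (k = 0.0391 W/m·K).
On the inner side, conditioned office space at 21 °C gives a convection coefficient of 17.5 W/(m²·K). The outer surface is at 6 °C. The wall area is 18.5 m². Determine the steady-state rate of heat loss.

Q ≈ 92.5 W

Thermal resistances in series:
R_inner film = 1/(h_i·A) = 1/(17.5×18.5) = 0.003089 K/W
R_cast iron = L/(kA) = 0.0053/(55.6×18.5) = 5.153×10^-6 K/W
R_expanded polystyrene = L/(kA) = 0.115/(0.0391×18.5) = 0.159 K/W
R_total = 0.1621 K/W
Q = ΔT / R_total = 15 / 0.1621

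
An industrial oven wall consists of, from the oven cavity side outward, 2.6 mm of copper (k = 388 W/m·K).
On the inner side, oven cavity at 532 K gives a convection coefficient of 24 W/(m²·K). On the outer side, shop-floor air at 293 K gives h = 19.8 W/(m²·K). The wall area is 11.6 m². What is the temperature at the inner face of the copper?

T ≈ 424 K

Treating each layer as a thermal resistance in series:
R_inner film = 1/(h_i·A) = 1/(24×11.6) = 0.003592 K/W
R_copper = L/(kA) = 0.0026/(388×11.6) = 5.777×10^-7 K/W
R_outer film = 1/(h_o·A) = 1/(19.8×11.6) = 0.004354 K/W
R_total = 0.007946 K/W;  Q = ΔT/R_total = 239/0.007946 = 30080 W
T_interface = T_inner − Q·ΣR(inner→interface) = 532 − 30100×0.003592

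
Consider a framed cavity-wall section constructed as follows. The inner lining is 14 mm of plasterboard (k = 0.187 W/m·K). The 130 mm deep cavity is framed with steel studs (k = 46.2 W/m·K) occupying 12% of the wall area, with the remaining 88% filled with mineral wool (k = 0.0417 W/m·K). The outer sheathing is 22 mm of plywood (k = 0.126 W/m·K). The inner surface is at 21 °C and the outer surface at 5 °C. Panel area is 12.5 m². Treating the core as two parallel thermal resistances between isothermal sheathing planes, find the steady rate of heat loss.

Q ≈ 733 W

Sheathing layers in series; stud and cavity paths in parallel between them.
R_inner = 0.014/(0.187×12.5) = 0.005989 K/W
R_stud  = 0.13/(46.2×0.12×12.5) = 0.001876 K/W
R_cav   = 0.13/(0.0417×0.88×12.5) = 0.2834 K/W
1/R_core = 1/R_stud + 1/R_cav → R_core = 0.001864 K/W
R_outer = 0.022/(0.126×12.5) = 0.01397 K/W
R_total = 0.02182 K/W
Q = ΔT/R_total = 16/0.02182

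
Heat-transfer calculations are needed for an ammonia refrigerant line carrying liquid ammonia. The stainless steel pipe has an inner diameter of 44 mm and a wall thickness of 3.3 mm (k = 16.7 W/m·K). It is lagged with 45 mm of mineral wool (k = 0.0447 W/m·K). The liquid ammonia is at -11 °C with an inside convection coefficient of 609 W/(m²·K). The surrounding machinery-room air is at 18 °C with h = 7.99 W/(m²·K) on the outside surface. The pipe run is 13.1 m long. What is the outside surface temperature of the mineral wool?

T ≈ 15.9 °C

Radial resistances (cylindrical: R_cond = ln(r_o/r_i)/(2πkL), R_conv = 1/(h·2πrL)):
R_inner film = 1/(h_i·2πr₁L) = 1/(609×2π×0.022×13.1) = 9.068×10^-4 K/W
R_stainless steel pipe wall = ln(25.3/22)/(2π×16.7×13.1) = 1.017×10^-4 K/W
R_mineral wool = ln(70.3/25.3)/(2π×0.0447×13.1) = 0.2778 K/W
R_outer film = 1/(h_o·2πr_oL) = 1/(7.99×2π×0.0703×13.1) = 0.02163 K/W
R_total = 0.3004 K/W
Q = ΔT/R_total = 29/0.3004
Q = 96.5 W
T_interface = T_inner + Q·ΣR(inner→interface) = -11 + 96.5×0.2788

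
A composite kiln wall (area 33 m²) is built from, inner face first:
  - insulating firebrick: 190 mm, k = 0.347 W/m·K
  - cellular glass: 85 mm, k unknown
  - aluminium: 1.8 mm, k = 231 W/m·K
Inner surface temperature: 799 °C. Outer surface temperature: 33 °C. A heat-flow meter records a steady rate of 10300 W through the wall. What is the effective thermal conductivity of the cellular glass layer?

k ≈ 0.0446 W/(m·K)

Thermal resistances in series:
R_insulating firebrick = L/(kA) = 0.19/(0.347×33) = 0.01659 K/W
R_aluminium = L/(kA) = 0.0018/(231×33) = 2.361×10^-7 K/W
Sum of known resistances R_other = 0.01659 K/W
Total R = ΔT/Q = 766/10300 = 0.07437 K/W
R_cellular glass = R_total − R_other = 0.05778 K/W
k = L/(R·A) = 0.085/(0.05778×33)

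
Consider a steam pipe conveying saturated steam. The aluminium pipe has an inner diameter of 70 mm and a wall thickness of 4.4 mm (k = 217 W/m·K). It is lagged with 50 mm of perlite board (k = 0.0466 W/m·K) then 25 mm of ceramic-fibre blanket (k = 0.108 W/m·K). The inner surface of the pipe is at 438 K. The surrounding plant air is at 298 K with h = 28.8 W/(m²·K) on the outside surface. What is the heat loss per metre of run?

q′ ≈ 43.6 W/m

Treating each annulus and film as a series resistance:
R_aluminium pipe wall = ln(39.4/35)/(2π×217×1) = 8.685×10^-5 K/W
R_perlite board = ln(89.4/39.4)/(2π×0.0466×1) = 2.798 K/W
R_ceramic-fibre blanket = ln(114.4/89.4)/(2π×0.108×1) = 0.3634 K/W
R_outer film = 1/(h_o·2πr_oL) = 1/(28.8×2π×0.1144×1) = 0.04831 K/W
R_total = 3.21 K/W
Q = ΔT/R_total = 140/3.21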